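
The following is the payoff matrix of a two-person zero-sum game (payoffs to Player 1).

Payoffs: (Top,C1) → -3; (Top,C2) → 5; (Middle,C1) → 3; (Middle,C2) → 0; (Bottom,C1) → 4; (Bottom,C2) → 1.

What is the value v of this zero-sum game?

23/11

Row minima: Top → -3, Middle → 0, Bottom → 1; maximin = 1.
Column maxima: C1 → 4, C2 → 5; minimax = 4.
1 ≠ 4, so there is no saddle point; optimal play is mixed.
Middle is strictly dominated by Bottom, so Player 1 never plays it.
On the remaining 2×2 (Top, Bottom vs C1, C2):
Let Player 1 play Top with probability p. Expected payoff against C1: (-3)p + 4(1−p) = −7p + 4; against C2: 5p + 1(1−p) = 4p + 1.
Setting these equal: −7p + 4 = 4p + 1 ⇒ −11p = -3 ⇒ p = 3/11, and the value is (-7)·(3/11) + 4 = 23/11.
For Player 2: with q = P(C1), equating Top's and Bottom's payoffs gives −8q + 5 = 3q + 1 ⇒ q = 4/11.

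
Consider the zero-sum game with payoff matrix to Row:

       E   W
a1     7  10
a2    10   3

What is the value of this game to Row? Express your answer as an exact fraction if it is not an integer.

79/10

Row minima: a1 → 7, a2 → 3; maximin = 7.
Column maxima: E → 10, W → 10; minimax = 10.
7 ≠ 10, so there is no saddle point; optimal play is mixed.
Let Row play a1 with probability p. Expected payoff against E: 7p + 10(1−p) = −3p + 10; against W: 10p + 3(1−p) = 7p + 3.
Setting these equal: −3p + 10 = 7p + 3 ⇒ −10p = -7 ⇒ p = 7/10, and the value is (-3)·(7/10) + 10 = 79/10.
For Column: with q = P(E), equating a1's and a2's payoffs gives −3q + 10 = 7q + 3 ⇒ q = 7/10.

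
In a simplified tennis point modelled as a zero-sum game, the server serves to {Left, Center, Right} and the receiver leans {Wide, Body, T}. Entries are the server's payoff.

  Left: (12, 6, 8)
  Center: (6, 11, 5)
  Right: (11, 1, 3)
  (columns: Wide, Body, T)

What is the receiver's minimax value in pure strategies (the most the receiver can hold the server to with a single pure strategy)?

Column maxima: Wide → 12, Body → 11, T → 8.
The smallest of these is 8.

8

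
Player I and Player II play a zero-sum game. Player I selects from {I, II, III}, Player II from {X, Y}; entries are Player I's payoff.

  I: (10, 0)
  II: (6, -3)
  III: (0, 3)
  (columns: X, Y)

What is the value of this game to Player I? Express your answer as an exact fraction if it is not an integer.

Row minima: I → 0, II → -3, III → 0; maximin = 0.
Column maxima: X → 10, Y → 3; minimax = 3.
0 ≠ 3, so there is no saddle point; optimal play is mixed.
II is strictly dominated by I, so Player I never plays it.
On the remaining 2×2 (I, III vs X, Y):
Let Player I play I with probability p. Expected payoff against X: 10p + 0(1−p) = 10p; against Y: 0p + 3(1−p) = −3p + 3.
Setting these equal: 10p = −3p + 3 ⇒ 13p = 3 ⇒ p = 3/13, and the value is (10)·(3/13) = 30/13.
For Player II: with q = P(X), equating I's and III's payoffs gives 10q = −3q + 3 ⇒ q = 3/13.

30/13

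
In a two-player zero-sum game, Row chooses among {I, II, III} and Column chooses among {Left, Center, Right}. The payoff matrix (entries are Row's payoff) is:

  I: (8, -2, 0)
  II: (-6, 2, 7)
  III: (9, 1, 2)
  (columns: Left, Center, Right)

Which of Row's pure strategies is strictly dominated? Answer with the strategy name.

I

III gives a strictly higher payoff than I against every column: 9 > 8, 1 > -2, 2 > 0.
So I is strictly dominated and Row never plays it.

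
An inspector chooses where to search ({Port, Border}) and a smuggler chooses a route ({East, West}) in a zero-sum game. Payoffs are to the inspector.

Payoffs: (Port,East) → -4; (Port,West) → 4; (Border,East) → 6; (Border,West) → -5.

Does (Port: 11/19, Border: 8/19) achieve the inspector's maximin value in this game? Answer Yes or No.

Yes

Against East this mix gives (11/19)·(-4) + (8/19)·6 = 4/19.
Against West this mix gives (11/19)·4 + (8/19)·(-5) = 4/19.
All of the smuggler's active replies (East, West) yield 4/19, and no column does worse for the inspector. The mix makes the smuggler indifferent and guarantees 4/19, so it is optimal.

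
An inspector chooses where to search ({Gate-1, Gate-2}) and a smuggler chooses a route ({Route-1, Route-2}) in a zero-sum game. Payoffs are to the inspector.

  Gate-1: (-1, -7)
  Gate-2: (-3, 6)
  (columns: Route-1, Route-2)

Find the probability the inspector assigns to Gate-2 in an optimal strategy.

Row minima: Gate-1 → -7, Gate-2 → -3; maximin = -3.
Column maxima: Route-1 → -1, Route-2 → 6; minimax = -1.
-3 ≠ -1, so there is no saddle point; optimal play is mixed.
Let the inspector play Gate-1 with probability p. Expected payoff against Route-1: (-1)p + (-3)(1−p) = 2p − 3; against Route-2: (-7)p + 6(1−p) = −13p + 6.
Setting these equal: 2p − 3 = −13p + 6 ⇒ 15p = 9 ⇒ p = 3/5, and the value is (2)·(3/5) − 3 = -9/5.
For the smuggler: with q = P(Route-1), equating Gate-1's and Gate-2's payoffs gives 6q − 7 = −9q + 6 ⇒ q = 13/15.

2/5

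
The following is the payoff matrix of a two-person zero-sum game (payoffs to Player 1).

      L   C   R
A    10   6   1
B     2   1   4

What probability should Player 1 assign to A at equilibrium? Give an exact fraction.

Row minima: A → 1, B → 1; maximin = 1.
Column maxima: L → 10, C → 6, R → 4; minimax = 4.
1 ≠ 4, so there is no saddle point; optimal play is mixed.
L is strictly dominated by C (it gives Player 1 strictly more in every row), so Player 2 never plays it.
On the remaining 2×2 (A, B vs C, R):
Let Player 1 play A with probability p. Expected payoff against C: 6p + 1(1−p) = 5p + 1; against R: 1p + 4(1−p) = −3p + 4.
Setting these equal: 5p + 1 = −3p + 4 ⇒ 8p = 3 ⇒ p = 3/8, and the value is (5)·(3/8) + 1 = 23/8.
For Player 2: with q = P(C), equating A's and B's payoffs gives 5q + 1 = −3q + 4 ⇒ q = 3/8.

3/8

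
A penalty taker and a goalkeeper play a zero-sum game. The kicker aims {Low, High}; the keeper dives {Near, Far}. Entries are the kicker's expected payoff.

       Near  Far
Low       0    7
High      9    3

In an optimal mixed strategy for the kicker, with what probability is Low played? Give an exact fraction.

6/13

Row minima: Low → 0, High → 3; maximin = 3.
Column maxima: Near → 9, Far → 7; minimax = 7.
3 ≠ 7, so there is no saddle point; optimal play is mixed.
Let the kicker play Low with probability p. Expected payoff against Near: 0p + 9(1−p) = −9p + 9; against Far: 7p + 3(1−p) = 4p + 3.
Setting these equal: −9p + 9 = 4p + 3 ⇒ −13p = -6 ⇒ p = 6/13, and the value is (-9)·(6/13) + 9 = 63/13.
For the keeper: with q = P(Near), equating Low's and High's payoffs gives −7q + 7 = 6q + 3 ⇒ q = 4/13.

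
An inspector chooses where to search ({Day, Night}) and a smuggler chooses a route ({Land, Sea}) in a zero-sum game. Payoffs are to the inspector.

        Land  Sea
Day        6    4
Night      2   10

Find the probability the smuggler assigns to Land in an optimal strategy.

Row minima: Day → 4, Night → 2; maximin = 4.
Column maxima: Land → 6, Sea → 10; minimax = 6.
4 ≠ 6, so there is no saddle point; optimal play is mixed.
Let the inspector play Day with probability p. Expected payoff against Land: 6p + 2(1−p) = 4p + 2; against Sea: 4p + 10(1−p) = −6p + 10.
Setting these equal: 4p + 2 = −6p + 10 ⇒ 10p = 8 ⇒ p = 4/5, and the value is (4)·(4/5) + 2 = 26/5.
For the smuggler: with q = P(Land), equating Day's and Night's payoffs gives 2q + 4 = −8q + 10 ⇒ q = 3/5.

3/5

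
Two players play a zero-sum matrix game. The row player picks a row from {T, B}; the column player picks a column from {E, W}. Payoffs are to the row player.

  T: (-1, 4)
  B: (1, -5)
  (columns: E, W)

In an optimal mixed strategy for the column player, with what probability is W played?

Row minima: T → -1, B → -5; maximin = -1.
Column maxima: E → 1, W → 4; minimax = 1.
-1 ≠ 1, so there is no saddle point; optimal play is mixed.
Let the row player play T with probability p. Expected payoff against E: (-1)p + 1(1−p) = −2p + 1; against W: 4p + (-5)(1−p) = 9p − 5.
Setting these equal: −2p + 1 = 9p − 5 ⇒ −11p = -6 ⇒ p = 6/11, and the value is (-2)·(6/11) + 1 = -1/11.
For the column player: with q = P(E), equating T's and B's payoffs gives −5q + 4 = 6q − 5 ⇒ q = 9/11.

2/11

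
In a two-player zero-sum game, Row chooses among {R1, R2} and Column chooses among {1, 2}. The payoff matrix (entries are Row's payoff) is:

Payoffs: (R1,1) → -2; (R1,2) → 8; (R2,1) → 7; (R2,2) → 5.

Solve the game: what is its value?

Row minima: R1 → -2, R2 → 5; maximin = 5.
Column maxima: 1 → 7, 2 → 8; minimax = 7.
5 ≠ 7, so there is no saddle point; optimal play is mixed.
Let Row play R1 with probability p. Expected payoff against 1: (-2)p + 7(1−p) = −9p + 7; against 2: 8p + 5(1−p) = 3p + 5.
Setting these equal: −9p + 7 = 3p + 5 ⇒ −12p = -2 ⇒ p = 1/6, and the value is (-9)·(1/6) + 7 = 11/2.
For Column: with q = P(1), equating R1's and R2's payoffs gives −10q + 8 = 2q + 5 ⇒ q = 1/4.

11/2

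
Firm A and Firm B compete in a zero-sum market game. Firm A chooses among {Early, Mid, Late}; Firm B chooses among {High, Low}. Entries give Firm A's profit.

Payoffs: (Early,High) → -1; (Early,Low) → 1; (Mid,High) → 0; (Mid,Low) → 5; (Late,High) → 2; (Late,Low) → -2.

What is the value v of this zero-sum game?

10/9

Row minima: Early → -1, Mid → 0, Late → -2; maximin = 0.
Column maxima: High → 2, Low → 5; minimax = 2.
0 ≠ 2, so there is no saddle point; optimal play is mixed.
Early is strictly dominated by Mid, so Firm A never plays it.
On the remaining 2×2 (Mid, Late vs High, Low):
Let Firm A play Mid with probability p. Expected payoff against High: 0p + 2(1−p) = −2p + 2; against Low: 5p + (-2)(1−p) = 7p − 2.
Setting these equal: −2p + 2 = 7p − 2 ⇒ −9p = -4 ⇒ p = 4/9, and the value is (-2)·(4/9) + 2 = 10/9.
For Firm B: with q = P(High), equating Mid's and Late's payoffs gives −5q + 5 = 4q − 2 ⇒ q = 7/9.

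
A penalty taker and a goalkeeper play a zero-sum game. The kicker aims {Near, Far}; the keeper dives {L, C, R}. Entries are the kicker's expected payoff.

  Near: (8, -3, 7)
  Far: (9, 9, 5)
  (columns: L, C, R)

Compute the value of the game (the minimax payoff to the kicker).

Row minima: Near → -3, Far → 5; maximin = 5.
Column maxima: L → 9, C → 9, R → 7; minimax = 7.
5 ≠ 7, so there is no saddle point; optimal play is mixed.
L is strictly dominated by R (it gives the kicker strictly more in every row), so the keeper never plays it.
On the remaining 2×2 (Near, Far vs C, R):
Let the kicker play Near with probability p. Expected payoff against C: (-3)p + 9(1−p) = −12p + 9; against R: 7p + 5(1−p) = 2p + 5.
Setting these equal: −12p + 9 = 2p + 5 ⇒ −14p = -4 ⇒ p = 2/7, and the value is (-12)·(2/7) + 9 = 39/7.
For the keeper: with q = P(C), equating Near's and Far's payoffs gives −10q + 7 = 4q + 5 ⇒ q = 1/7.

39/7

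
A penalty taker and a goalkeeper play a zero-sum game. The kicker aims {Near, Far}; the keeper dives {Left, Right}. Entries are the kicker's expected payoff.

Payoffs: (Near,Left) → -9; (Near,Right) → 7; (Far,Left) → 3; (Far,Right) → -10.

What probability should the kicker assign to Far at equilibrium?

Row minima: Near → -9, Far → -10; maximin = -9.
Column maxima: Left → 3, Right → 7; minimax = 3.
-9 ≠ 3, so there is no saddle point; optimal play is mixed.
Let the kicker play Near with probability p. Expected payoff against Left: (-9)p + 3(1−p) = −12p + 3; against Right: 7p + (-10)(1−p) = 17p − 10.
Setting these equal: −12p + 3 = 17p − 10 ⇒ −29p = -13 ⇒ p = 13/29, and the value is (-12)·(13/29) + 3 = -69/29.
For the keeper: with q = P(Left), equating Near's and Far's payoffs gives −16q + 7 = 13q − 10 ⇒ q = 17/29.

16/29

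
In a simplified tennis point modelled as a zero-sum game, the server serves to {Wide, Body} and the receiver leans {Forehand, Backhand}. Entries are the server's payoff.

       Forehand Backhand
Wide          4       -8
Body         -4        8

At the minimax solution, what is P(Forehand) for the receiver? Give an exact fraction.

Row minima: Wide → -8, Body → -4; maximin = -4.
Column maxima: Forehand → 4, Backhand → 8; minimax = 4.
-4 ≠ 4, so there is no saddle point; optimal play is mixed.
Let the server play Wide with probability p. Expected payoff against Forehand: 4p + (-4)(1−p) = 8p − 4; against Backhand: (-8)p + 8(1−p) = −16p + 8.
Setting these equal: 8p − 4 = −16p + 8 ⇒ 24p = 12 ⇒ p = 1/2, and the value is (8)·(1/2) − 4 = 0.
For the receiver: with q = P(Forehand), equating Wide's and Body's payoffs gives 12q − 8 = −12q + 8 ⇒ q = 2/3.

2/3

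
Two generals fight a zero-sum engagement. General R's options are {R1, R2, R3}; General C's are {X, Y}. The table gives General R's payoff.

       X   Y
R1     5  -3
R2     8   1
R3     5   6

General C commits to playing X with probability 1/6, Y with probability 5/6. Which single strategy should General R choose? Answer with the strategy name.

Expected payoff of R1: (1/6)·5 + (5/6)·(-3) = -5/3.
Expected payoff of R2: (1/6)·8 + (5/6)·1 = 13/6.
Expected payoff of R3: (1/6)·5 + (5/6)·6 = 35/6.
The largest is 35/6, so General R's best response is R3.

R3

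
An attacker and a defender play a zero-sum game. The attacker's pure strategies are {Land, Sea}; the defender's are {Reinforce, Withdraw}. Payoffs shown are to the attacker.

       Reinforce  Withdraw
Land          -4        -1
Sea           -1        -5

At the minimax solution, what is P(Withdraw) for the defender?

Row minima: Land → -4, Sea → -5; maximin = -4.
Column maxima: Reinforce → -1, Withdraw → -1; minimax = -1.
-4 ≠ -1, so there is no saddle point; optimal play is mixed.
Let the attacker play Land with probability p. Expected payoff against Reinforce: (-4)p + (-1)(1−p) = −3p − 1; against Withdraw: (-1)p + (-5)(1−p) = 4p − 5.
Setting these equal: −3p − 1 = 4p − 5 ⇒ −7p = -4 ⇒ p = 4/7, and the value is (-3)·(4/7) − 1 = -19/7.
For the defender: with q = P(Reinforce), equating Land's and Sea's payoffs gives −3q − 1 = 4q − 5 ⇒ q = 4/7.

3/7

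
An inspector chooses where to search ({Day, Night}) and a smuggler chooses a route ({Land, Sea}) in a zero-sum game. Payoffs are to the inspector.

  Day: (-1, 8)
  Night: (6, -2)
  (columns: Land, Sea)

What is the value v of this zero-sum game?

Row minima: Day → -1, Night → -2; maximin = -1.
Column maxima: Land → 6, Sea → 8; minimax = 6.
-1 ≠ 6, so there is no saddle point; optimal play is mixed.
Let the inspector play Day with probability p. Expected payoff against Land: (-1)p + 6(1−p) = −7p + 6; against Sea: 8p + (-2)(1−p) = 10p − 2.
Setting these equal: −7p + 6 = 10p − 2 ⇒ −17p = -8 ⇒ p = 8/17, and the value is (-7)·(8/17) + 6 = 46/17.
For the smuggler: with q = P(Land), equating Day's and Night's payoffs gives −9q + 8 = 8q − 2 ⇒ q = 10/17.

46/17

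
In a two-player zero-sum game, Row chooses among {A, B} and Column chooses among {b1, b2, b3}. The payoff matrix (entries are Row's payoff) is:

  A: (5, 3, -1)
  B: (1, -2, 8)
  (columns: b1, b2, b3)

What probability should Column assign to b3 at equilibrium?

Row minima: A → -1, B → -2; maximin = -1.
Column maxima: b1 → 5, b2 → 3, b3 → 8; minimax = 3.
-1 ≠ 3, so there is no saddle point; optimal play is mixed.
b1 is strictly dominated by b2 (it gives Row strictly more in every row), so Column never plays it.
On the remaining 2×2 (A, B vs b2, b3):
Let Row play A with probability p. Expected payoff against b2: 3p + (-2)(1−p) = 5p − 2; against b3: (-1)p + 8(1−p) = −9p + 8.
Setting these equal: 5p − 2 = −9p + 8 ⇒ 14p = 10 ⇒ p = 5/7, and the value is (5)·(5/7) − 2 = 11/7.
For Column: with q = P(b2), equating A's and B's payoffs gives 4q − 1 = −10q + 8 ⇒ q = 9/14.

5/14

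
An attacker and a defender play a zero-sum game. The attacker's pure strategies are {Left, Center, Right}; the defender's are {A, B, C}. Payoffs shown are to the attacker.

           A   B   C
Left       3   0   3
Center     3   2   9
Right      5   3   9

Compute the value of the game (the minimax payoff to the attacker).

Row minima: Left → 0, Center → 2, Right → 3; maximin = 3.
Column maxima: A → 5, B → 3, C → 9; minimax = 3.
Since maximin = minimax = 3, there is a saddle point and the value is 3.

3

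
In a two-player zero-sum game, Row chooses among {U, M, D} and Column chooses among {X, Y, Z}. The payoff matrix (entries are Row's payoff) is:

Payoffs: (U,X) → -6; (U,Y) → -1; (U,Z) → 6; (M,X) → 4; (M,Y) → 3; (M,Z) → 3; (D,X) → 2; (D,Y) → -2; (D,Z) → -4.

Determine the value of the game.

Row minima: U → -6, M → 3, D → -4; maximin = 3.
Column maxima: X → 4, Y → 3, Z → 6; minimax = 3.
Since maximin = minimax = 3, there is a saddle point and the value is 3.

3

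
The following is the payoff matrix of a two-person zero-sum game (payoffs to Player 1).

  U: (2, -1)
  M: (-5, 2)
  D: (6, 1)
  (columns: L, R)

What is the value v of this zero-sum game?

Row minima: U → -1, M → -5, D → 1; maximin = 1.
Column maxima: L → 6, R → 2; minimax = 2.
1 ≠ 2, so there is no saddle point; optimal play is mixed.
U is strictly dominated by D, so Player 1 never plays it.
On the remaining 2×2 (M, D vs L, R):
Let Player 1 play M with probability p. Expected payoff against L: (-5)p + 6(1−p) = −11p + 6; against R: 2p + 1(1−p) = p + 1.
Setting these equal: −11p + 6 = p + 1 ⇒ −12p = -5 ⇒ p = 5/12, and the value is (-11)·(5/12) + 6 = 17/12.
For Player 2: with q = P(L), equating M's and D's payoffs gives −7q + 2 = 5q + 1 ⇒ q = 1/12.

17/12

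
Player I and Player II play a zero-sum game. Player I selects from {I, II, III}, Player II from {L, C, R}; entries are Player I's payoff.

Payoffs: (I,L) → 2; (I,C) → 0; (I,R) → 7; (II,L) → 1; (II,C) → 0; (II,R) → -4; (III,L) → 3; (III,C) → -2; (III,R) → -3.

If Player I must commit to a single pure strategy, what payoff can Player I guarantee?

Row minima: I → 0, II → -4, III → -3.
The best of these is 0.

0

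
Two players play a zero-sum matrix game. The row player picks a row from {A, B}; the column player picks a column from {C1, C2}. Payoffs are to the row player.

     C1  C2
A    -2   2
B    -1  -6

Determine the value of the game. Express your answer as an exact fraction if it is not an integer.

Row minima: A → -2, B → -6; maximin = -2.
Column maxima: C1 → -1, C2 → 2; minimax = -1.
-2 ≠ -1, so there is no saddle point; optimal play is mixed.
Let the row player play A with probability p. Expected payoff against C1: (-2)p + (-1)(1−p) = −p − 1; against C2: 2p + (-6)(1−p) = 8p − 6.
Setting these equal: −p − 1 = 8p − 6 ⇒ −9p = -5 ⇒ p = 5/9, and the value is (-1)·(5/9) − 1 = -14/9.
For the column player: with q = P(C1), equating A's and B's payoffs gives −4q + 2 = 5q − 6 ⇒ q = 8/9.

-14/9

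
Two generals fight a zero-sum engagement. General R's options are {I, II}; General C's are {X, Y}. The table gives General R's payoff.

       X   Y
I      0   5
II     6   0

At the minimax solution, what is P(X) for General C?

5/11

Row minima: I → 0, II → 0; maximin = 0.
Column maxima: X → 6, Y → 5; minimax = 5.
0 ≠ 5, so there is no saddle point; optimal play is mixed.
Let General R play I with probability p. Expected payoff against X: 0p + 6(1−p) = −6p + 6; against Y: 5p + 0(1−p) = 5p.
Setting these equal: −6p + 6 = 5p ⇒ −11p = -6 ⇒ p = 6/11, and the value is (-6)·(6/11) + 6 = 30/11.
For General C: with q = P(X), equating I's and II's payoffs gives −5q + 5 = 6q ⇒ q = 5/11.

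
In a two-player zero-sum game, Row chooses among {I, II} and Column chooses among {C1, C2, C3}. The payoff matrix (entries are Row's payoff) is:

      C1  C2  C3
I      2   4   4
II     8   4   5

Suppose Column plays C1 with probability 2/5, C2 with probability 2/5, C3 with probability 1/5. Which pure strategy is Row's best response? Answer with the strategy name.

Expected payoff of I: (2/5)·2 + (2/5)·4 + (1/5)·4 = 16/5.
Expected payoff of II: (2/5)·8 + (2/5)·4 + (1/5)·5 = 29/5.
The largest is 29/5, so Row's best response is II.

II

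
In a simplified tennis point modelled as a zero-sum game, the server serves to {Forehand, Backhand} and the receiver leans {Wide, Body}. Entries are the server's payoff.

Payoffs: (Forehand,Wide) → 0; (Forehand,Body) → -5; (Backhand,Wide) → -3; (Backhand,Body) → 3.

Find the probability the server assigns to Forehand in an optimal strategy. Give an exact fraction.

Row minima: Forehand → -5, Backhand → -3; maximin = -3.
Column maxima: Wide → 0, Body → 3; minimax = 0.
-3 ≠ 0, so there is no saddle point; optimal play is mixed.
Let the server play Forehand with probability p. Expected payoff against Wide: 0p + (-3)(1−p) = 3p − 3; against Body: (-5)p + 3(1−p) = −8p + 3.
Setting these equal: 3p − 3 = −8p + 3 ⇒ 11p = 6 ⇒ p = 6/11, and the value is (3)·(6/11) − 3 = -15/11.
For the receiver: with q = P(Wide), equating Forehand's and Backhand's payoffs gives 5q − 5 = −6q + 3 ⇒ q = 8/11.

6/11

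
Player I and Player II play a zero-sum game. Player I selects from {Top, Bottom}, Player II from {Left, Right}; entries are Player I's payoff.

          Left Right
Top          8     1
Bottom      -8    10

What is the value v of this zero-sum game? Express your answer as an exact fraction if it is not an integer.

Row minima: Top → 1, Bottom → -8; maximin = 1.
Column maxima: Left → 8, Right → 10; minimax = 8.
1 ≠ 8, so there is no saddle point; optimal play is mixed.
Let Player I play Top with probability p. Expected payoff against Left: 8p + (-8)(1−p) = 16p − 8; against Right: 1p + 10(1−p) = −9p + 10.
Setting these equal: 16p − 8 = −9p + 10 ⇒ 25p = 18 ⇒ p = 18/25, and the value is (16)·(18/25) − 8 = 88/25.
For Player II: with q = P(Left), equating Top's and Bottom's payoffs gives 7q + 1 = −18q + 10 ⇒ q = 9/25.

88/25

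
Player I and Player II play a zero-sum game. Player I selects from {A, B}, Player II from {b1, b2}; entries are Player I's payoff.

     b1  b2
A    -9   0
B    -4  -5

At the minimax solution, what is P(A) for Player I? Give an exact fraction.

1/10

Row minima: A → -9, B → -5; maximin = -5.
Column maxima: b1 → -4, b2 → 0; minimax = -4.
-5 ≠ -4, so there is no saddle point; optimal play is mixed.
Let Player I play A with probability p. Expected payoff against b1: (-9)p + (-4)(1−p) = −5p − 4; against b2: 0p + (-5)(1−p) = 5p − 5.
Setting these equal: −5p − 4 = 5p − 5 ⇒ −10p = -1 ⇒ p = 1/10, and the value is (-5)·(1/10) − 4 = -9/2.
For Player II: with q = P(b1), equating A's and B's payoffs gives −9q = q − 5 ⇒ q = 1/2.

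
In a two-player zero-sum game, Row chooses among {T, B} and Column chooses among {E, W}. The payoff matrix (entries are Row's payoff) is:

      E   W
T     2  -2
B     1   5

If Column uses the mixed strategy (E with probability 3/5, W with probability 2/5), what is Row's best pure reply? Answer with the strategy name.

Expected payoff of T: (3/5)·2 + (2/5)·(-2) = 2/5.
Expected payoff of B: (3/5)·1 + (2/5)·5 = 13/5.
The largest is 13/5, so Row's best response is B.

B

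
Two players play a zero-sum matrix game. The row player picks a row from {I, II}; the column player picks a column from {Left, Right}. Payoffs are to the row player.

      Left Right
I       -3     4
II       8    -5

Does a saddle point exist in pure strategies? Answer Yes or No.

No

Row minima: I → -3, II → -5; maximin = -3.
Column maxima: Left → 8, Right → 4; minimax = 4.
-3 ≠ 4, so no pure-strategy equilibrium exists.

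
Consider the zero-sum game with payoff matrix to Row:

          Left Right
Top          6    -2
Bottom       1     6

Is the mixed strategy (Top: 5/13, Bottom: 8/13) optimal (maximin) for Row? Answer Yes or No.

Against Left this mix gives (5/13)·6 + (8/13)·1 = 38/13.
Against Right this mix gives (5/13)·(-2) + (8/13)·6 = 38/13.
All of Column's active replies (Left, Right) yield 38/13, and no column does worse for Row. The mix makes Column indifferent and guarantees 38/13, so it is optimal.

Yes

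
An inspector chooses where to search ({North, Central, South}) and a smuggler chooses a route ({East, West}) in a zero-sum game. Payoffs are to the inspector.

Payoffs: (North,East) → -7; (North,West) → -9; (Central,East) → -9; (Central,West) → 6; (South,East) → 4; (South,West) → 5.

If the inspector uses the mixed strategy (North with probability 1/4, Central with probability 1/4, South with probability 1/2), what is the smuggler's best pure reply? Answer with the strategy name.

East

If the smuggler plays East, the inspector's expected payoff is (1/4)·(-7) + (1/4)·(-9) + (1/2)·4 = -2.
If the smuggler plays West, the inspector's expected payoff is (1/4)·(-9) + (1/4)·6 + (1/2)·5 = 7/4.
The smuggler minimizes the inspector's payoff; the smallest is -2, so the best response is East.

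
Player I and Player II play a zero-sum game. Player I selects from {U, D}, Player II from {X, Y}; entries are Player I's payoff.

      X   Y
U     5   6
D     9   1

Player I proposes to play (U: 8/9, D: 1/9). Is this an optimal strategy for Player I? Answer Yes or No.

Yes

Against X this mix gives (8/9)·5 + (1/9)·9 = 49/9.
Against Y this mix gives (8/9)·6 + (1/9)·1 = 49/9.
All of Player II's active replies (X, Y) yield 49/9, and no column does worse for Player I. The mix makes Player II indifferent and guarantees 49/9, so it is optimal.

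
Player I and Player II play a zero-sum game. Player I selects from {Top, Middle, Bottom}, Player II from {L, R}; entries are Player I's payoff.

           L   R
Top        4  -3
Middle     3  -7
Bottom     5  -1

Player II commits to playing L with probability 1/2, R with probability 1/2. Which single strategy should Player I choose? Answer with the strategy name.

Bottom

Expected payoff of Top: (1/2)·4 + (1/2)·(-3) = 1/2.
Expected payoff of Middle: (1/2)·3 + (1/2)·(-7) = -2.
Expected payoff of Bottom: (1/2)·5 + (1/2)·(-1) = 2.
The largest is 2, so Player I's best response is Bottom.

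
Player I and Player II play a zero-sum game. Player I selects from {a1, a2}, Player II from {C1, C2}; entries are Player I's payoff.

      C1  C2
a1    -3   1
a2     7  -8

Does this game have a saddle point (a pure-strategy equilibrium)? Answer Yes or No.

Row minima: a1 → -3, a2 → -8; maximin = -3.
Column maxima: C1 → 7, C2 → 1; minimax = 1.
-3 ≠ 1, so no pure-strategy equilibrium exists.

No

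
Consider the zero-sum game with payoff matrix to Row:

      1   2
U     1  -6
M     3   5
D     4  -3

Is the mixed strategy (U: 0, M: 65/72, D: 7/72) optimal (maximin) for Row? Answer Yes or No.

Against 1 this mix gives (65/72)·3 + (7/72)·4 = 223/72.
Against 2 this mix gives (65/72)·5 + (7/72)·(-3) = 38/9.
Column will play 1, holding Row to 223/72. Shifting weight toward the row that does better against 1 would raise this floor (the equalizing mix achieves 29/9 against both 1 and 2), so the proposed strategy is not optimal.

No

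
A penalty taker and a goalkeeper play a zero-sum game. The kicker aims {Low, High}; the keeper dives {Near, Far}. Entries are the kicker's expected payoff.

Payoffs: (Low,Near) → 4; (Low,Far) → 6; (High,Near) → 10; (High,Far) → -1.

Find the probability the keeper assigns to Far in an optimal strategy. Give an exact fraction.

6/13

Row minima: Low → 4, High → -1; maximin = 4.
Column maxima: Near → 10, Far → 6; minimax = 6.
4 ≠ 6, so there is no saddle point; optimal play is mixed.
Let the kicker play Low with probability p. Expected payoff against Near: 4p + 10(1−p) = −6p + 10; against Far: 6p + (-1)(1−p) = 7p − 1.
Setting these equal: −6p + 10 = 7p − 1 ⇒ −13p = -11 ⇒ p = 11/13, and the value is (-6)·(11/13) + 10 = 64/13.
For the keeper: with q = P(Near), equating Low's and High's payoffs gives −2q + 6 = 11q − 1 ⇒ q = 7/13.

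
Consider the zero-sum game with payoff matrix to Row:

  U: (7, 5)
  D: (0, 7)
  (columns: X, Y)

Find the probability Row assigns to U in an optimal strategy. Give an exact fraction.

7/9

Row minima: U → 5, D → 0; maximin = 5.
Column maxima: X → 7, Y → 7; minimax = 7.
5 ≠ 7, so there is no saddle point; optimal play is mixed.
Let Row play U with probability p. Expected payoff against X: 7p + 0(1−p) = 7p; against Y: 5p + 7(1−p) = −2p + 7.
Setting these equal: 7p = −2p + 7 ⇒ 9p = 7 ⇒ p = 7/9, and the value is (7)·(7/9) = 49/9.
For Column: with q = P(X), equating U's and D's payoffs gives 2q + 5 = −7q + 7 ⇒ q = 2/9.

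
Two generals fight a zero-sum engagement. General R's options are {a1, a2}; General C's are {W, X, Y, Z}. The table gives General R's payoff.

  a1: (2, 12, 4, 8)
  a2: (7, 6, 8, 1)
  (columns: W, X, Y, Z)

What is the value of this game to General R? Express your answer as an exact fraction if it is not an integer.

Row minima: a1 → 2, a2 → 1; maximin = 2.
Column maxima: W → 7, X → 12, Y → 8, Z → 8; minimax = 7.
2 ≠ 7, so there is no saddle point; optimal play is mixed.
X is strictly dominated by Z (it gives General R strictly more in every row), so General C never plays it.
Y is strictly dominated by W (it gives General R strictly more in every row), so General C never plays it.
On the remaining 2×2 (a1, a2 vs W, Z):
Let General R play a1 with probability p. Expected payoff against W: 2p + 7(1−p) = −5p + 7; against Z: 8p + 1(1−p) = 7p + 1.
Setting these equal: −5p + 7 = 7p + 1 ⇒ −12p = -6 ⇒ p = 1/2, and the value is (-5)·(1/2) + 7 = 9/2.
For General C: with q = P(W), equating a1's and a2's payoffs gives −6q + 8 = 6q + 1 ⇒ q = 7/12.

9/2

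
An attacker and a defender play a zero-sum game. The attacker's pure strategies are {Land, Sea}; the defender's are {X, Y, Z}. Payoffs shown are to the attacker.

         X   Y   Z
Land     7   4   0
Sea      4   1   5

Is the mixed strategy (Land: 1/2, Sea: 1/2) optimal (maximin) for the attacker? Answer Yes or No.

Against X this mix gives (1/2)·7 + (1/2)·4 = 11/2.
Against Y this mix gives (1/2)·4 + (1/2)·1 = 5/2.
Against Z this mix gives (1/2)·0 + (1/2)·5 = 5/2.
All of the defender's active replies (Y, Z) yield 5/2, and no column does worse for the attacker. The mix makes the defender indifferent and guarantees 5/2, so it is optimal.

Yes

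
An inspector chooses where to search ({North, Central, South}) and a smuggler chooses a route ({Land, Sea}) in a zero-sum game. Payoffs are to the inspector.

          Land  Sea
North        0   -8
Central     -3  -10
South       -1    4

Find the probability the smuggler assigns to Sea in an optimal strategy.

Row minima: North → -8, Central → -10, South → -1; maximin = -1.
Column maxima: Land → 0, Sea → 4; minimax = 0.
-1 ≠ 0, so there is no saddle point; optimal play is mixed.
Central is strictly dominated by North, so the inspector never plays it.
On the remaining 2×2 (North, South vs Land, Sea):
Let the inspector play North with probability p. Expected payoff against Land: 0p + (-1)(1−p) = p − 1; against Sea: (-8)p + 4(1−p) = −12p + 4.
Setting these equal: p − 1 = −12p + 4 ⇒ 13p = 5 ⇒ p = 5/13, and the value is (1)·(5/13) − 1 = -8/13.
For the smuggler: with q = P(Land), equating North's and South's payoffs gives 8q − 8 = −5q + 4 ⇒ q = 12/13.

1/13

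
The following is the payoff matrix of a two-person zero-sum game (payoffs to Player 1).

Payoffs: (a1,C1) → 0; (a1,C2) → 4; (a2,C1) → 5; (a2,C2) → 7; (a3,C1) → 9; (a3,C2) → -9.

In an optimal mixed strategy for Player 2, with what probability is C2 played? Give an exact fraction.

Row minima: a1 → 0, a2 → 5, a3 → -9; maximin = 5.
Column maxima: C1 → 9, C2 → 7; minimax = 7.
5 ≠ 7, so there is no saddle point; optimal play is mixed.
a1 is strictly dominated by a2, so Player 1 never plays it.
On the remaining 2×2 (a2, a3 vs C1, C2):
Let Player 1 play a2 with probability p. Expected payoff against C1: 5p + 9(1−p) = −4p + 9; against C2: 7p + (-9)(1−p) = 16p − 9.
Setting these equal: −4p + 9 = 16p − 9 ⇒ −20p = -18 ⇒ p = 9/10, and the value is (-4)·(9/10) + 9 = 27/5.
For Player 2: with q = P(C1), equating a2's and a3's payoffs gives −2q + 7 = 18q − 9 ⇒ q = 4/5.

1/5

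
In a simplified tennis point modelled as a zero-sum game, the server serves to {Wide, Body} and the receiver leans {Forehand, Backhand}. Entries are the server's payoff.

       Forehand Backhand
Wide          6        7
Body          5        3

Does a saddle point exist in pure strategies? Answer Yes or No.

Row minima: Wide → 6, Body → 3; maximin = 6.
Column maxima: Forehand → 6, Backhand → 7; minimax = 6.
maximin = minimax = 6, so a saddle point exists.

Yes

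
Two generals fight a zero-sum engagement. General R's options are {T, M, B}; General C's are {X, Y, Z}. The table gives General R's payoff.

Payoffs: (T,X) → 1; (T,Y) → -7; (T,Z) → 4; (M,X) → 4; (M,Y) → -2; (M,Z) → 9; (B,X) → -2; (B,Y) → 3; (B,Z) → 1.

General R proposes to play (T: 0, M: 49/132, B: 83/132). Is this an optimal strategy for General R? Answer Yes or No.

No

Against X this mix gives (49/132)·4 + (83/132)·(-2) = 5/22.
Against Y this mix gives (49/132)·(-2) + (83/132)·3 = 151/132.
Against Z this mix gives (49/132)·9 + (83/132)·1 = 131/33.
General C will play X, holding General R to 5/22. Shifting weight toward the row that does better against X would raise this floor (the equalizing mix achieves 8/11 against both X and Y), so the proposed strategy is not optimal.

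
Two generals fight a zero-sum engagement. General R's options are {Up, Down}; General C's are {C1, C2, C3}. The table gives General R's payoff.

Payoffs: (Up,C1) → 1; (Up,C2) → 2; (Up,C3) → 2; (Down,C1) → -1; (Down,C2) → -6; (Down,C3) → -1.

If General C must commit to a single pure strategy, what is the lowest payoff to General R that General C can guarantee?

Column maxima: C1 → 1, C2 → 2, C3 → 2.
The smallest of these is 1.

1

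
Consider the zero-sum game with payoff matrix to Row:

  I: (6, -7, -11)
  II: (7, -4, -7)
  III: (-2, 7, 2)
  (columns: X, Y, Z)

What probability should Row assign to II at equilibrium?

Row minima: I → -11, II → -7, III → -2; maximin = -2.
Column maxima: X → 7, Y → 7, Z → 2; minimax = 2.
-2 ≠ 2, so there is no saddle point; optimal play is mixed.
I is strictly dominated by II, so Row never plays it.
Y is strictly dominated by Z (it gives Row strictly more in every row), so Column never plays it.
On the remaining 2×2 (II, III vs X, Z):
Let Row play II with probability p. Expected payoff against X: 7p + (-2)(1−p) = 9p − 2; against Z: (-7)p + 2(1−p) = −9p + 2.
Setting these equal: 9p − 2 = −9p + 2 ⇒ 18p = 4 ⇒ p = 2/9, and the value is (9)·(2/9) − 2 = 0.
For Column: with q = P(X), equating II's and III's payoffs gives 14q − 7 = −4q + 2 ⇒ q = 1/2.

2/9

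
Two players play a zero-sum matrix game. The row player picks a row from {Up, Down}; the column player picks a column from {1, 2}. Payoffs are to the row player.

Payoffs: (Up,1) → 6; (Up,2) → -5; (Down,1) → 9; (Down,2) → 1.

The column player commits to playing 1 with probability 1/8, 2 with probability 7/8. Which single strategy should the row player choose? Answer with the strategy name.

Expected payoff of Up: (1/8)·6 + (7/8)·(-5) = -29/8.
Expected payoff of Down: (1/8)·9 + (7/8)·1 = 2.
The largest is 2, so the row player's best response is Down.

Down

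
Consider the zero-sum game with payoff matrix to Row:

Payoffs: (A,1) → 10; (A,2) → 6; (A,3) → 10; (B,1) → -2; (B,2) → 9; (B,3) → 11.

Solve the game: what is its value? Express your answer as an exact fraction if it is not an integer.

34/5

Row minima: A → 6, B → -2; maximin = 6.
Column maxima: 1 → 10, 2 → 9, 3 → 11; minimax = 9.
6 ≠ 9, so there is no saddle point; optimal play is mixed.
3 is strictly dominated by 2 (it gives Row strictly more in every row), so Column never plays it.
On the remaining 2×2 (A, B vs 1, 2):
Let Row play A with probability p. Expected payoff against 1: 10p + (-2)(1−p) = 12p − 2; against 2: 6p + 9(1−p) = −3p + 9.
Setting these equal: 12p − 2 = −3p + 9 ⇒ 15p = 11 ⇒ p = 11/15, and the value is (12)·(11/15) − 2 = 34/5.
For Column: with q = P(1), equating A's and B's payoffs gives 4q + 6 = −11q + 9 ⇒ q = 1/5.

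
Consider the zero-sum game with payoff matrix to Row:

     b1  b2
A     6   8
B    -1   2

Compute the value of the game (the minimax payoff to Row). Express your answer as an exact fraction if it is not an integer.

Row minima: A → 6, B → -1; maximin = 6.
Column maxima: b1 → 6, b2 → 8; minimax = 6.
Since maximin = minimax = 6, there is a saddle point and the value is 6.

6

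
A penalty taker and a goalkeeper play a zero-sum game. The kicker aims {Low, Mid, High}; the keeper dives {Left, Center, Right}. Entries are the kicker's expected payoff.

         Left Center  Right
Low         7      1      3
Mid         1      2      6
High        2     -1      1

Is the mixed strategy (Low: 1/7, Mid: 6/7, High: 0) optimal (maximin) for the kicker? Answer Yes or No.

Yes

Against Left this mix gives (1/7)·7 + (6/7)·1 = 13/7.
Against Center this mix gives (1/7)·1 + (6/7)·2 = 13/7.
Against Right this mix gives (1/7)·3 + (6/7)·6 = 39/7.
All of the keeper's active replies (Left, Center) yield 13/7, and no column does worse for the kicker. The mix makes the keeper indifferent and guarantees 13/7, so it is optimal.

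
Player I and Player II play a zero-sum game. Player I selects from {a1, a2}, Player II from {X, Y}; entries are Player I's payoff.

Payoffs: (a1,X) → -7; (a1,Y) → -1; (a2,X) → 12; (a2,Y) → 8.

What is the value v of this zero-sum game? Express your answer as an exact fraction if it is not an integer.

Row minima: a1 → -7, a2 → 8; maximin = 8.
Column maxima: X → 12, Y → 8; minimax = 8.
Since maximin = minimax = 8, there is a saddle point and the value is 8.

8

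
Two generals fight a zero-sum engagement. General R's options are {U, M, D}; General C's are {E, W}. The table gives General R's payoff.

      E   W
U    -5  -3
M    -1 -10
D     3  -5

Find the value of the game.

Row minima: U → -5, M → -10, D → -5; maximin = -5.
Column maxima: E → 3, W → -3; minimax = -3.
-5 ≠ -3, so there is no saddle point; optimal play is mixed.
M is strictly dominated by D, so General R never plays it.
On the remaining 2×2 (U, D vs E, W):
Let General R play U with probability p. Expected payoff against E: (-5)p + 3(1−p) = −8p + 3; against W: (-3)p + (-5)(1−p) = 2p − 5.
Setting these equal: −8p + 3 = 2p − 5 ⇒ −10p = -8 ⇒ p = 4/5, and the value is (-8)·(4/5) + 3 = -17/5.
For General C: with q = P(E), equating U's and D's payoffs gives −2q − 3 = 8q − 5 ⇒ q = 1/5.

-17/5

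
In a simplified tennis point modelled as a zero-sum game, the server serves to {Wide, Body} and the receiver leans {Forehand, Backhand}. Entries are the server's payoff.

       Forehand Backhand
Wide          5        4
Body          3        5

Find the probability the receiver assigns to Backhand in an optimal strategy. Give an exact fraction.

2/3

Row minima: Wide → 4, Body → 3; maximin = 4.
Column maxima: Forehand → 5, Backhand → 5; minimax = 5.
4 ≠ 5, so there is no saddle point; optimal play is mixed.
Let the server play Wide with probability p. Expected payoff against Forehand: 5p + 3(1−p) = 2p + 3; against Backhand: 4p + 5(1−p) = −p + 5.
Setting these equal: 2p + 3 = −p + 5 ⇒ 3p = 2 ⇒ p = 2/3, and the value is (2)·(2/3) + 3 = 13/3.
For the receiver: with q = P(Forehand), equating Wide's and Body's payoffs gives q + 4 = −2q + 5 ⇒ q = 1/3.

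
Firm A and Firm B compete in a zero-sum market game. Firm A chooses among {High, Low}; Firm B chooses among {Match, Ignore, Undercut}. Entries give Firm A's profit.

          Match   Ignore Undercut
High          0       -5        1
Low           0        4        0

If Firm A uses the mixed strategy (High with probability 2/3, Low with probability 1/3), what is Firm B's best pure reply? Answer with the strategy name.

If Firm B plays Match, Firm A's expected payoff is (2/3)·0 + (1/3)·0 = 0.
If Firm B plays Ignore, Firm A's expected payoff is (2/3)·(-5) + (1/3)·4 = -2.
If Firm B plays Undercut, Firm A's expected payoff is (2/3)·1 + (1/3)·0 = 2/3.
Firm B minimizes Firm A's payoff; the smallest is -2, so the best response is Ignore.

Ignore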